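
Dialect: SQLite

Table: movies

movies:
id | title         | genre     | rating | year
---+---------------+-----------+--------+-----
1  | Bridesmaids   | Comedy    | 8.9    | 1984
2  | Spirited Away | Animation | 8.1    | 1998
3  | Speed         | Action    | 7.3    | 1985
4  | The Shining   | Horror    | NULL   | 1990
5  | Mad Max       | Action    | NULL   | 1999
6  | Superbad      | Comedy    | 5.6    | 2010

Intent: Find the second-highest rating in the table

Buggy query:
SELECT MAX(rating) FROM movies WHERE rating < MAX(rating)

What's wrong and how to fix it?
Bug: MAX(rating) on the right of the comparison is an aggregate-in-WHERE error

Fix: Put the inner MAX in a scalar subquery

Corrected query:
SELECT MAX(rating) FROM movies WHERE rating < (SELECT MAX(rating) FROM movies)

Result:
MAX(rating)
-----------
8.1        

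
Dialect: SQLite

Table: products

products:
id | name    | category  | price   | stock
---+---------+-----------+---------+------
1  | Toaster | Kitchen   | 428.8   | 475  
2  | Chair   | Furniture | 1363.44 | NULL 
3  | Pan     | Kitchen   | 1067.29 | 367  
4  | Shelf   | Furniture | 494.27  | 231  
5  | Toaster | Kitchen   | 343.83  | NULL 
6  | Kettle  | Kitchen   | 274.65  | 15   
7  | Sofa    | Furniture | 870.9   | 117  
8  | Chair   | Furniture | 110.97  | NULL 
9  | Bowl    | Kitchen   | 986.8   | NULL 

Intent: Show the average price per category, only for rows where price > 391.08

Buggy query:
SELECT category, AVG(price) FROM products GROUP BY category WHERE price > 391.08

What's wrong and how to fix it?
Bug: Row-level WHERE must come before GROUP BY in the clause order

Fix: Place WHERE between FROM and GROUP BY

Corrected query:
SELECT category, AVG(price) FROM products WHERE price > 391.08 GROUP BY category

Result:
category  | AVG(price)
----------+-----------
Furniture | 909.536667
Kitchen   | 827.63    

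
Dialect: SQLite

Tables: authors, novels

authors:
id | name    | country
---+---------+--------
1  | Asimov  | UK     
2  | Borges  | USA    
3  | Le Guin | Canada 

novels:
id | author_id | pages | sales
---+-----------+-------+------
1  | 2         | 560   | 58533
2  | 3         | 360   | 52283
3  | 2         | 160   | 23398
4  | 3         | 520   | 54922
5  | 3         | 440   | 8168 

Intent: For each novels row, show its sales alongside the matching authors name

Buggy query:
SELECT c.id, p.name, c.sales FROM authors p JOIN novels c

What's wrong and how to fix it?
Bug: JOIN with no ON clause produces a cartesian product; every novels row pairs with every authors row

Fix: Add ON c.author_id = p.id to the JOIN

Corrected query:
SELECT c.id, p.name, c.sales FROM authors p JOIN novels c ON c.author_id = p.id

Result:
id | name    | sales
---+---------+------
1  | Borges  | 58533
2  | Le Guin | 52283
3  | Borges  | 23398
4  | Le Guin | 54922
5  | Le Guin | 8168 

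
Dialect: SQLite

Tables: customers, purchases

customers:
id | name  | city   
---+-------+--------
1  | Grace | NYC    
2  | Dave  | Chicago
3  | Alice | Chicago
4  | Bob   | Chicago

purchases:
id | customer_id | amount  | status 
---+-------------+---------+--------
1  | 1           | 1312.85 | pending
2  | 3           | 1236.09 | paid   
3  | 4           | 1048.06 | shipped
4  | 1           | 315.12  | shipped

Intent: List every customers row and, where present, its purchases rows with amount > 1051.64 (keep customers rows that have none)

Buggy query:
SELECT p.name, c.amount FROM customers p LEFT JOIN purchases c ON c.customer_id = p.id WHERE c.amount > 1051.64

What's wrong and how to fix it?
Bug: Filtering c.amount in WHERE discards the NULL rows produced by LEFT JOIN, turning it into an inner join

Fix: Put 'c.amount > 1051.64' in the JOIN's ON clause instead of WHERE

Corrected query:
SELECT p.name, c.amount FROM customers p LEFT JOIN purchases c ON c.customer_id = p.id AND c.amount > 1051.64

Result:
name  | amount 
------+--------
Grace | 1312.85
Dave  | NULL   
Alice | 1236.09
Bob   | NULL   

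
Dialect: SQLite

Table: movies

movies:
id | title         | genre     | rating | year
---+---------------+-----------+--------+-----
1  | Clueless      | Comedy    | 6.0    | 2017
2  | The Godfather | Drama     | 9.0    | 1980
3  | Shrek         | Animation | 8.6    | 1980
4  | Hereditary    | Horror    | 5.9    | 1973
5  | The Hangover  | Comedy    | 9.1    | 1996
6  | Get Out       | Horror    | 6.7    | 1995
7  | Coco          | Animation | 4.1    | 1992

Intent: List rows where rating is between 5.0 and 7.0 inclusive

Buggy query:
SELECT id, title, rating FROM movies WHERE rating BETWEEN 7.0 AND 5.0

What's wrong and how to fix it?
Bug: BETWEEN expects the lower bound first; with 7.0 AND 5.0 the range is empty

Fix: Write BETWEEN 5.0 AND 7.0

Corrected query:
SELECT id, title, rating FROM movies WHERE rating BETWEEN 5.0 AND 7.0

Result:
id | title      | rating
---+------------+-------
1  | Clueless   | 6     
4  | Hereditary | 5.9   
6  | Get Out    | 6.7   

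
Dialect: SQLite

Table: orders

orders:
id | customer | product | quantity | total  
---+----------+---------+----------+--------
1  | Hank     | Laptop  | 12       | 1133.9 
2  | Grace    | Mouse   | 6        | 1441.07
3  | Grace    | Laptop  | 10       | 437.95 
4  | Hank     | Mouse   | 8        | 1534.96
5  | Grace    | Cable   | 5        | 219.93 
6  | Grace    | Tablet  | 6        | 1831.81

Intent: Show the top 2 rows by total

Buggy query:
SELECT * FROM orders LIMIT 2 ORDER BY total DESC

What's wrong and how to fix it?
Bug: LIMIT must come after ORDER BY

Fix: Swap the clauses: ORDER BY first, then LIMIT

Corrected query:
SELECT * FROM orders ORDER BY total DESC LIMIT 2

Result:
id | customer | product | quantity | total  
---+----------+---------+----------+--------
6  | Grace    | Tablet  | 6        | 1831.81
4  | Hank     | Mouse   | 8        | 1534.96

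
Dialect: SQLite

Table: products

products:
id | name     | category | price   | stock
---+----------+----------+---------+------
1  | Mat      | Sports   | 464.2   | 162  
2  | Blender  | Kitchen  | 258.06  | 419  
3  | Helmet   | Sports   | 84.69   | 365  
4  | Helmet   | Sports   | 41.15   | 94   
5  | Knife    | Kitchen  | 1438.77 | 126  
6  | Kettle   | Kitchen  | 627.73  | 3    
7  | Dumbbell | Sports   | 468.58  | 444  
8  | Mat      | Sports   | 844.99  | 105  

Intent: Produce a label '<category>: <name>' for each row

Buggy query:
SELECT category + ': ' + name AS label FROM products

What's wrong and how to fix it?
Bug: SQLite uses || for string concatenation; + coerces text to numbers (yielding 0)

Fix: Replace + with || to concatenate text

Corrected query:
SELECT category || ': ' || name AS label FROM products

Result:
label           
----------------
Sports: Mat     
Kitchen: Blender
Sports: Helmet  
Sports: Helmet  
Kitchen: Knife  
Kitchen: Kettle 
Sports: Dumbbell
Sports: Mat     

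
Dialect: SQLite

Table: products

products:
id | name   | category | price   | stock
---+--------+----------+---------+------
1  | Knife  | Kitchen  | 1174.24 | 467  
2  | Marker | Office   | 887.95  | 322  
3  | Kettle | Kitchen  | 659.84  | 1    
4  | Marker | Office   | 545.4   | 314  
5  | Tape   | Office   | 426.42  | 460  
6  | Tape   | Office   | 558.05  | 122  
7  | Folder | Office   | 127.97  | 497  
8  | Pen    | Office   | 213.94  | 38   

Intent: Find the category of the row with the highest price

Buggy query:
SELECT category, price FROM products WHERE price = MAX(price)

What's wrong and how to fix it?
Bug: WHERE is evaluated per row; an aggregate over the whole table isn't defined there

Fix: Use a subquery: WHERE price = (SELECT MAX(price) FROM products)

Corrected query:
SELECT category, price FROM products WHERE price = (SELECT MAX(price) FROM products)

Result:
category | price  
---------+--------
Kitchen  | 1174.24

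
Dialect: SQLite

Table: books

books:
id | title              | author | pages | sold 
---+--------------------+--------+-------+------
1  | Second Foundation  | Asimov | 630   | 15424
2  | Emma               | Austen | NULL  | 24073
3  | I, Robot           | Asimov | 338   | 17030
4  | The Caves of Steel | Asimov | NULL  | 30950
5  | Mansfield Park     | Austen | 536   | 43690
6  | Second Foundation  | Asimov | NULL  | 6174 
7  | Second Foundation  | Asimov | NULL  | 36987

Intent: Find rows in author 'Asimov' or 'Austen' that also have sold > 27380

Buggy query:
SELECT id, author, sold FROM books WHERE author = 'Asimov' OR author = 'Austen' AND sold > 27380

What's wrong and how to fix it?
Bug: AND binds tighter than OR, so this parses as author = 'Asimov' OR (author = 'Austen' AND sold > 27380)

Fix: Add parentheses around the OR so the AND applies to both alternatives

Corrected query:
SELECT id, author, sold FROM books WHERE (author = 'Asimov' OR author = 'Austen') AND sold > 27380

Result:
id | author | sold 
---+--------+------
4  | Asimov | 30950
5  | Austen | 43690
7  | Asimov | 36987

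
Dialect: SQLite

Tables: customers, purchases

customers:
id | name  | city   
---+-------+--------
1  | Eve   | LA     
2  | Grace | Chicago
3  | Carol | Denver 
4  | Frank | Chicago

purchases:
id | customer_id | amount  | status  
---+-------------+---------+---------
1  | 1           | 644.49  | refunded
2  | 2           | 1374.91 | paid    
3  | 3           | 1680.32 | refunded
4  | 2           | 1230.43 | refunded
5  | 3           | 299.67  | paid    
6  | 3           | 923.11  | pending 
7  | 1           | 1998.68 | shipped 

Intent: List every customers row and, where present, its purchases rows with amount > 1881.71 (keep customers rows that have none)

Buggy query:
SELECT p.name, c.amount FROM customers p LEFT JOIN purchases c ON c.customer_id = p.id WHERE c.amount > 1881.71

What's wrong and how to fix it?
Bug: A WHERE condition on the right-hand table after LEFT JOIN drops unmatched parents

Fix: Put 'c.amount > 1881.71' in the JOIN's ON clause instead of WHERE

Corrected query:
SELECT p.name, c.amount FROM customers p LEFT JOIN purchases c ON c.customer_id = p.id AND c.amount > 1881.71

Result:
name  | amount 
------+--------
Eve   | 1998.68
Grace | NULL   
Carol | NULL   
Frank | NULL   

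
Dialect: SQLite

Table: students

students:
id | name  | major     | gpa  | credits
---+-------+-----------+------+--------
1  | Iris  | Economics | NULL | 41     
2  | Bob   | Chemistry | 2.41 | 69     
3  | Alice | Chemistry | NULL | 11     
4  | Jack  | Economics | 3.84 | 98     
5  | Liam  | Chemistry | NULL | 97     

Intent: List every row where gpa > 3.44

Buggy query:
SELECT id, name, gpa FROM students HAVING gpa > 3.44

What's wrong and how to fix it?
Bug: This is a non-aggregate query (no GROUP BY, no aggregates), so in SQLite the HAVING clause is invalid here; a row-level condition belongs in WHERE

Fix: Use WHERE for row-level filtering

Corrected query:
SELECT id, name, gpa FROM students WHERE gpa > 3.44

Result:
id | name | gpa 
---+------+-----
4  | Jack | 3.84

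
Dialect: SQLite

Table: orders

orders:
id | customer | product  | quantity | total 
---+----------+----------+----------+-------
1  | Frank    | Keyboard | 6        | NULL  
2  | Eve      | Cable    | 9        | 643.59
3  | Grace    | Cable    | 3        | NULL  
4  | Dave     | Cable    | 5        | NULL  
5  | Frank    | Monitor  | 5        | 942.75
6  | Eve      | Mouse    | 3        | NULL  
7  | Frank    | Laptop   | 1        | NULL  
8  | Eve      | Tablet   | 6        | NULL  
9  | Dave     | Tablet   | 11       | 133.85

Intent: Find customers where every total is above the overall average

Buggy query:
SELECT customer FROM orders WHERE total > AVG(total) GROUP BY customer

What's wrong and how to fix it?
Bug: WHERE evaluates per row before aggregation, so AVG() is unavailable

Fix: Compute the overall average in a scalar subquery and compare each group's MIN against it in HAVING

Corrected query:
SELECT customer FROM orders GROUP BY customer HAVING MIN(total) > (SELECT AVG(total) FROM orders)

Result:
customer
--------
Eve     
Frank   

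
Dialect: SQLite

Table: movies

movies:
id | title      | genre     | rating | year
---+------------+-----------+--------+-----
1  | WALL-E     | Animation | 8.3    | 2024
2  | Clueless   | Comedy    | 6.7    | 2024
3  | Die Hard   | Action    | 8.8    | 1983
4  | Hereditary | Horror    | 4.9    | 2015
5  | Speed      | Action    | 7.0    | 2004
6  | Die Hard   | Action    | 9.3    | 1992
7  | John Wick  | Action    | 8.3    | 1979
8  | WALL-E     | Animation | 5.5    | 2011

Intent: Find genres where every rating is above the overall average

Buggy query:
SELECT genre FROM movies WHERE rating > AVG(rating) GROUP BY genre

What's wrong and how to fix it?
Bug: WHERE evaluates per row before aggregation, so AVG() is unavailable

Fix: Use a subquery for AVG and a HAVING MIN(...) filter so the condition holds for every row in the group

Corrected query:
SELECT genre FROM movies GROUP BY genre HAVING MIN(rating) > (SELECT AVG(rating) FROM movies)

Result:
(no rows)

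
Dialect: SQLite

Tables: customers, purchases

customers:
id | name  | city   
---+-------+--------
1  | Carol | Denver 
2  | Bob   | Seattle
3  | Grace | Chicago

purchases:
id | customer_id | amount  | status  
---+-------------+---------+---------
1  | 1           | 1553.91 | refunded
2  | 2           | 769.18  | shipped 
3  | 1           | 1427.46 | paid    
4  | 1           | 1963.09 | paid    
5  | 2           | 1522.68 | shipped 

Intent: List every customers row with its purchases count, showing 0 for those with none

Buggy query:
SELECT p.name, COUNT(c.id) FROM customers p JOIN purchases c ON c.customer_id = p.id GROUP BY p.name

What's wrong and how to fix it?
Bug: An inner join excludes parents with zero children

Fix: Use LEFT JOIN so parents without children still appear (COUNT(c.id) gives 0)

Corrected query:
SELECT p.name, COUNT(c.id) FROM customers p LEFT JOIN purchases c ON c.customer_id = p.id GROUP BY p.name

Result:
name  | COUNT(c.id)
------+------------
Bob   | 2          
Carol | 3          
Grace | 0          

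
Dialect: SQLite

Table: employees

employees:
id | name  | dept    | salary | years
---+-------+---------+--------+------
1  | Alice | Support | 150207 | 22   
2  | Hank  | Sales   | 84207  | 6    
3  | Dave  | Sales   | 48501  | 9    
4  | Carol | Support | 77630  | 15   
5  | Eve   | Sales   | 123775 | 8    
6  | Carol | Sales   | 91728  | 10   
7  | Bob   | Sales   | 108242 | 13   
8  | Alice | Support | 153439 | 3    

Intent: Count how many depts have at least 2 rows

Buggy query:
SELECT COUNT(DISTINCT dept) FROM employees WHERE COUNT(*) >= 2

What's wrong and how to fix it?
Bug: COUNT(*) cannot appear in WHERE; the per-group count doesn't exist yet

Fix: Group first with HAVING COUNT(*) >= 2, then COUNT the resulting groups

Corrected query:
SELECT COUNT(*) FROM (SELECT dept FROM employees GROUP BY dept HAVING COUNT(*) >= 2)

Result:
COUNT(*)
--------
2       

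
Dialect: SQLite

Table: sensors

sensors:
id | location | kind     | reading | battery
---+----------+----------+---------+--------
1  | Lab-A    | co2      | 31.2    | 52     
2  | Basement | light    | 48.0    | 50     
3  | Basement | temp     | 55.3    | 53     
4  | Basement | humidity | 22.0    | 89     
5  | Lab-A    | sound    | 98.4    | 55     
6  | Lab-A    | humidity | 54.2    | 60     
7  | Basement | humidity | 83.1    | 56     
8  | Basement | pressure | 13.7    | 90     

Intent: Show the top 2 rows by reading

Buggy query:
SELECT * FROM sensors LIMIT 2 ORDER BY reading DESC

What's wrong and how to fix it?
Bug: ORDER BY cannot follow LIMIT; LIMIT is the final clause

Fix: Swap the clauses: ORDER BY first, then LIMIT

Corrected query:
SELECT * FROM sensors ORDER BY reading DESC LIMIT 2

Result:
id | location | kind     | reading | battery
---+----------+----------+---------+--------
5  | Lab-A    | sound    | 98.4    | 55     
7  | Basement | humidity | 83.1    | 56     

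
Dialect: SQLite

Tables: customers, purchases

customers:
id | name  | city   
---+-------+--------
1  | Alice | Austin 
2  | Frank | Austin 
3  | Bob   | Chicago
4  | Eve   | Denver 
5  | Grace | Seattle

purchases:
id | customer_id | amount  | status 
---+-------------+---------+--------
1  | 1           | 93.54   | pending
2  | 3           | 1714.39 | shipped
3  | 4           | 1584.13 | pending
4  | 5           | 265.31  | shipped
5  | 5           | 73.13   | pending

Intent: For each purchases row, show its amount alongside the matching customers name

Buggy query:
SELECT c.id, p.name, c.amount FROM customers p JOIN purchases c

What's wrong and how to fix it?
Bug: JOIN with no ON clause produces a cartesian product; every purchases row pairs with every customers row

Fix: Specify the join condition linking the foreign key to the parent id

Corrected query:
SELECT c.id, p.name, c.amount FROM customers p JOIN purchases c ON c.customer_id = p.id

Result:
id | name  | amount 
---+-------+--------
1  | Alice | 93.54  
2  | Bob   | 1714.39
3  | Eve   | 1584.13
4  | Grace | 265.31 
5  | Grace | 73.13  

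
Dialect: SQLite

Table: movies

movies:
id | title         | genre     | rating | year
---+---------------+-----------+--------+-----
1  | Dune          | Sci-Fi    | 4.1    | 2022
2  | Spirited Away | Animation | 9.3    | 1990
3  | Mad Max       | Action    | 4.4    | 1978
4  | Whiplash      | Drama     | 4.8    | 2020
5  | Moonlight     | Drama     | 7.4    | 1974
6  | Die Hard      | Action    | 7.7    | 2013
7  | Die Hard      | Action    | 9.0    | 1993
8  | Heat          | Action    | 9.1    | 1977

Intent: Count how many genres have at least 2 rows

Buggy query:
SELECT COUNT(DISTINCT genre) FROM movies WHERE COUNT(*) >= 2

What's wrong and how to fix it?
Bug: WHERE filters individual rows, not groups, so a group-level COUNT is invalid there

Fix: Use a subquery that GROUPs and filters with HAVING, then count its rows

Corrected query:
SELECT COUNT(*) FROM (SELECT genre FROM movies GROUP BY genre HAVING COUNT(*) >= 2)

Result:
COUNT(*)
--------
2       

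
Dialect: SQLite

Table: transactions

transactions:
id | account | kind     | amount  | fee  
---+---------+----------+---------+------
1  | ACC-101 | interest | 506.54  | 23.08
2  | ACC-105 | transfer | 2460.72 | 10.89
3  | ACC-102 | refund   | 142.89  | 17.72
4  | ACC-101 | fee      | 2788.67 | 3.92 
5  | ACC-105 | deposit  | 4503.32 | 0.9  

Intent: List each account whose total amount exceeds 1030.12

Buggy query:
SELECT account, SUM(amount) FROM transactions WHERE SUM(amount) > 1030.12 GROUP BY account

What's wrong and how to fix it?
Bug: Aggregate functions cannot appear in a WHERE clause

Fix: Use HAVING (which filters groups after aggregation) instead of WHERE

Corrected query:
SELECT account, SUM(amount) FROM transactions GROUP BY account HAVING SUM(amount) > 1030.12

Result:
account | SUM(amount)
--------+------------
ACC-101 | 3295.21    
ACC-105 | 6964.04    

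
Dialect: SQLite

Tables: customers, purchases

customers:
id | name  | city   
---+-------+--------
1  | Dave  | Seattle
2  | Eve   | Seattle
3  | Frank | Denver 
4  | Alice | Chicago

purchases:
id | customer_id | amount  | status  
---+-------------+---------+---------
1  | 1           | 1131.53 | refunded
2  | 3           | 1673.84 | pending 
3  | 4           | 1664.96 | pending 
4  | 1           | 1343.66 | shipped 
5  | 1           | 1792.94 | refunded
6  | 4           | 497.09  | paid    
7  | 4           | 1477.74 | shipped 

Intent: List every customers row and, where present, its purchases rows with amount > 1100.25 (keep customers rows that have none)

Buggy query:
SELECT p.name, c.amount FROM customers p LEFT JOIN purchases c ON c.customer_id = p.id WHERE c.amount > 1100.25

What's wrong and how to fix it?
Bug: Filtering c.amount in WHERE discards the NULL rows produced by LEFT JOIN, turning it into an inner join

Fix: Move the right-table condition into the ON clause so unmatched parents are kept

Corrected query:
SELECT p.name, c.amount FROM customers p LEFT JOIN purchases c ON c.customer_id = p.id AND c.amount > 1100.25

Result:
name  | amount 
------+--------
Dave  | 1131.53
Dave  | 1343.66
Dave  | 1792.94
Eve   | NULL   
Frank | 1673.84
Alice | 1477.74
Alice | 1664.96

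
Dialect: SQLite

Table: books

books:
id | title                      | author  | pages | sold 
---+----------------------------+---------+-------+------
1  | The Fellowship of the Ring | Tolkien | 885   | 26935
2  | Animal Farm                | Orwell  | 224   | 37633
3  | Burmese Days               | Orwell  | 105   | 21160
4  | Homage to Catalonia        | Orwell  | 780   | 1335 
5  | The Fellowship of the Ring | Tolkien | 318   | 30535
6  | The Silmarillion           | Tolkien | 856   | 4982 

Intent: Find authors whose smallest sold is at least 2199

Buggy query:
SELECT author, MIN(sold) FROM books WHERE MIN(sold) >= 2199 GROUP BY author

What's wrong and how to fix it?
Bug: Aggregates like MIN are computed per group after WHERE runs

Fix: Replace WHERE with HAVING after the GROUP BY

Corrected query:
SELECT author, MIN(sold) FROM books GROUP BY author HAVING MIN(sold) >= 2199

Result:
author  | MIN(sold)
--------+----------
Tolkien | 4982     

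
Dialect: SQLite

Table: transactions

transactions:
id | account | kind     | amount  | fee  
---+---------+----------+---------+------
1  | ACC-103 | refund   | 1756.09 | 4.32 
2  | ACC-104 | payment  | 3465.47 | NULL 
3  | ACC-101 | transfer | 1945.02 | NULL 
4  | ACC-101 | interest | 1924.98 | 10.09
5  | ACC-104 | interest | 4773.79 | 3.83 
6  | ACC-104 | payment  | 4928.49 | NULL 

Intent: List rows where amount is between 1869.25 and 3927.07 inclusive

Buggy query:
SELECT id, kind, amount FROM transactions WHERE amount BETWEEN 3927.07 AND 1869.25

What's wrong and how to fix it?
Bug: The bounds are reversed; BETWEEN a AND b requires a <= b to match anything

Fix: Write BETWEEN 1869.25 AND 3927.07

Corrected query:
SELECT id, kind, amount FROM transactions WHERE amount BETWEEN 1869.25 AND 3927.07

Result:
id | kind     | amount 
---+----------+--------
2  | payment  | 3465.47
3  | transfer | 1945.02
4  | interest | 1924.98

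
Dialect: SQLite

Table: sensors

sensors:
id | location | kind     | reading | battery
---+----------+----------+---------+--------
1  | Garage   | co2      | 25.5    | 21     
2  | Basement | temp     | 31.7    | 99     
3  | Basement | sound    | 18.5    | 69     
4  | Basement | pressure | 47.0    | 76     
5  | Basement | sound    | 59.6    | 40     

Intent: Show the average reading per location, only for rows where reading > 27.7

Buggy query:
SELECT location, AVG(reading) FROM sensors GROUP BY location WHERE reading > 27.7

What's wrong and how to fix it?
Bug: Row-level WHERE must come before GROUP BY in the clause order

Fix: Place WHERE between FROM and GROUP BY

Corrected query:
SELECT location, AVG(reading) FROM sensors WHERE reading > 27.7 GROUP BY location

Result:
location | AVG(reading)
---------+-------------
Basement | 46.1        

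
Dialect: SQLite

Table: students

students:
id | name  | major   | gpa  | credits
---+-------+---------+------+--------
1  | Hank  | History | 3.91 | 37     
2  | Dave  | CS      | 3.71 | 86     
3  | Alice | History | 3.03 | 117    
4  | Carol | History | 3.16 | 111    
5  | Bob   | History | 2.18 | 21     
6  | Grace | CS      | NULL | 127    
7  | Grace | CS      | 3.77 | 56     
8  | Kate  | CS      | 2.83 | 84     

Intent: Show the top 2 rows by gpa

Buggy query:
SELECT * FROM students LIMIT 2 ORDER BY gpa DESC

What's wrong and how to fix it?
Bug: ORDER BY cannot follow LIMIT; LIMIT is the final clause

Fix: Sort with ORDER BY, then apply LIMIT

Corrected query:
SELECT * FROM students ORDER BY gpa DESC LIMIT 2

Result:
id | name  | major   | gpa  | credits
---+-------+---------+------+--------
1  | Hank  | History | 3.91 | 37     
7  | Grace | CS      | 3.77 | 56     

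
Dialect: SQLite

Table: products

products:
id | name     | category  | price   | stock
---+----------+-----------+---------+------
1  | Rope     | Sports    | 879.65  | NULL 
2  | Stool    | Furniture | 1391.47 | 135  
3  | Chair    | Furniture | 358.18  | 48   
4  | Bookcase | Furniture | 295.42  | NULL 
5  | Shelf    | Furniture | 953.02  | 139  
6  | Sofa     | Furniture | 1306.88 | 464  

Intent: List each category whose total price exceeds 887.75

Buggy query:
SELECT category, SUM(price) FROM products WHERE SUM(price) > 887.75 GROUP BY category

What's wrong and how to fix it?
Bug: WHERE runs before GROUP BY, so aggregates aren't available there

Fix: Use HAVING (which filters groups after aggregation) instead of WHERE

Corrected query:
SELECT category, SUM(price) FROM products GROUP BY category HAVING SUM(price) > 887.75

Result:
category  | SUM(price)
----------+-----------
Furniture | 4304.97   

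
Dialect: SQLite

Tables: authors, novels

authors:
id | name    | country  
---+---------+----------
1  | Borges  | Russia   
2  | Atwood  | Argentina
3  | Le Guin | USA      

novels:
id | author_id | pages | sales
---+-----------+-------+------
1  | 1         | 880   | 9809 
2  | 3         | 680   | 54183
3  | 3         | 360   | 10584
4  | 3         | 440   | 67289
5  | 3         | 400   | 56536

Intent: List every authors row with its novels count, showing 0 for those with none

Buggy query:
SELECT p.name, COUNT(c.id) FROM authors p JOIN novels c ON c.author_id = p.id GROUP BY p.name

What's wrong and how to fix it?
Bug: INNER JOIN drops authors rows that have no matching novels rows

Fix: Switch to LEFT JOIN to retain unmatched parent rows

Corrected query:
SELECT p.name, COUNT(c.id) FROM authors p LEFT JOIN novels c ON c.author_id = p.id GROUP BY p.name

Result:
name    | COUNT(c.id)
--------+------------
Atwood  | 0          
Borges  | 1          
Le Guin | 4          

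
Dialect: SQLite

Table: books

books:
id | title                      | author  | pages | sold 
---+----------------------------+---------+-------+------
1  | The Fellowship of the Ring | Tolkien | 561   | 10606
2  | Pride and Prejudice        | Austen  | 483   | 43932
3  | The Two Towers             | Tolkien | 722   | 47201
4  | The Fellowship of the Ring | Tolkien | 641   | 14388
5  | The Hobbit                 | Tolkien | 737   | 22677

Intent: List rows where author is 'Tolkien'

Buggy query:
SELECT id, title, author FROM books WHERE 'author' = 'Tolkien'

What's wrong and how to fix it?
Bug: 'author' in single quotes is a string literal, not the column; the comparison is literal-vs-literal and never true

Fix: Remove the quotes around the column name (or use double quotes for an identifier)

Corrected query:
SELECT id, title, author FROM books WHERE author = 'Tolkien'

Result:
id | title                      | author 
---+----------------------------+--------
1  | The Fellowship of the Ring | Tolkien
3  | The Two Towers             | Tolkien
4  | The Fellowship of the Ring | Tolkien
5  | The Hobbit                 | Tolkien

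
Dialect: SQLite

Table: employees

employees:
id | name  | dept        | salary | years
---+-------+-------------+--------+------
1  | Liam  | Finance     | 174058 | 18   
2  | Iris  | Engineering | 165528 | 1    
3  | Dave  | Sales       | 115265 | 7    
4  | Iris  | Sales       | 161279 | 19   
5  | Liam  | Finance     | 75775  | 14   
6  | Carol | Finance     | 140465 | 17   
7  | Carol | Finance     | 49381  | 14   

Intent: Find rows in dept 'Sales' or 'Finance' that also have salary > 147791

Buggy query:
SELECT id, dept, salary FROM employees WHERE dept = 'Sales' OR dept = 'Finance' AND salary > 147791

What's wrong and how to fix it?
Bug: AND binds tighter than OR, so this parses as dept = 'Sales' OR (dept = 'Finance' AND salary > 147791)

Fix: Group the OR with parentheses (or use IN), then AND the threshold

Corrected query:
SELECT id, dept, salary FROM employees WHERE (dept = 'Sales' OR dept = 'Finance') AND salary > 147791

Result:
id | dept    | salary
---+---------+-------
1  | Finance | 174058
4  | Sales   | 161279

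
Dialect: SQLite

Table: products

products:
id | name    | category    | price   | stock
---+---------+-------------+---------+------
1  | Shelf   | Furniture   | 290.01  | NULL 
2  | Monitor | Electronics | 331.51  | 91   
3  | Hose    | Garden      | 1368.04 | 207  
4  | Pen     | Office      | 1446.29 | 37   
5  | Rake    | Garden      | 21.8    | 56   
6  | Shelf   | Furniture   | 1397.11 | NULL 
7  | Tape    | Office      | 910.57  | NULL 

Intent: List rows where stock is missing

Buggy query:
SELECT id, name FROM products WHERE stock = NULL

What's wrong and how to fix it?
Bug: '= NULL' is always unknown in SQL three-valued logic, so no rows match

Fix: Replace '= NULL' with 'IS NULL'

Corrected query:
SELECT id, name FROM products WHERE stock IS NULL

Result:
id | name 
---+------
1  | Shelf
6  | Shelf
7  | Tape 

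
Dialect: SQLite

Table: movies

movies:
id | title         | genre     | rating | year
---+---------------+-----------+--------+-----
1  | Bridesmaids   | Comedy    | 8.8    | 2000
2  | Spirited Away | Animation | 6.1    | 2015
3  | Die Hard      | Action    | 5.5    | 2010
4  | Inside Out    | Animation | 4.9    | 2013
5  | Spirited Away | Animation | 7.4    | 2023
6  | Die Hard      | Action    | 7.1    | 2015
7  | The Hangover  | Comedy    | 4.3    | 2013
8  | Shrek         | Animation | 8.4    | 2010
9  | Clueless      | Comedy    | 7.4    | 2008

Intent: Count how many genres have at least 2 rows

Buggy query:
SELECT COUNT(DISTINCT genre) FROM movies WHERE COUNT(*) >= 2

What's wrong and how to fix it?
Bug: COUNT(*) cannot appear in WHERE; the per-group count doesn't exist yet

Fix: Group first with HAVING COUNT(*) >= 2, then COUNT the resulting groups

Corrected query:
SELECT COUNT(*) FROM (SELECT genre FROM movies GROUP BY genre HAVING COUNT(*) >= 2)

Result:
COUNT(*)
--------
3       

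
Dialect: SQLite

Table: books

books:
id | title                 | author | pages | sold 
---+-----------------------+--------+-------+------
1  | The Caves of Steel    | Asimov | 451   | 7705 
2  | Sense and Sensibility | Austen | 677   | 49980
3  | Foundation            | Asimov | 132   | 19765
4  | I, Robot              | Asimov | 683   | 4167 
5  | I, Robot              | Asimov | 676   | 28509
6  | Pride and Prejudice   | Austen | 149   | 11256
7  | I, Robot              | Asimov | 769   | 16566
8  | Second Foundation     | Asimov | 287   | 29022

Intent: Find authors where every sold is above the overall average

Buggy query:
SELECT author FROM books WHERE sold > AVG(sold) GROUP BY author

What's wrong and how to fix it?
Bug: WHERE evaluates per row before aggregation, so AVG() is unavailable

Fix: Compute the overall average in a scalar subquery and compare each group's MIN against it in HAVING

Corrected query:
SELECT author FROM books GROUP BY author HAVING MIN(sold) > (SELECT AVG(sold) FROM books)

Result:
(no rows)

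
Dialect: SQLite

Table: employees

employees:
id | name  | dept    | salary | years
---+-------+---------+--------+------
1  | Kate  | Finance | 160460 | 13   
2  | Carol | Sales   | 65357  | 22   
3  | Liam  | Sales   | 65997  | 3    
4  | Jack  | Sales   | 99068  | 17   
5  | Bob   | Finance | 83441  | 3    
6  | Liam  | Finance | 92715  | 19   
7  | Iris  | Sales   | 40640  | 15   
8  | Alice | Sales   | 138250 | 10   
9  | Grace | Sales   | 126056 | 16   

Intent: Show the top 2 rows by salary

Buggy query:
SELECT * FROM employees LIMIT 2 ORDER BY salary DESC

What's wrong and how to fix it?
Bug: ORDER BY cannot follow LIMIT; LIMIT is the final clause

Fix: Swap the clauses: ORDER BY first, then LIMIT

Corrected query:
SELECT * FROM employees ORDER BY salary DESC LIMIT 2

Result:
id | name  | dept    | salary | years
---+-------+---------+--------+------
1  | Kate  | Finance | 160460 | 13   
8  | Alice | Sales   | 138250 | 10   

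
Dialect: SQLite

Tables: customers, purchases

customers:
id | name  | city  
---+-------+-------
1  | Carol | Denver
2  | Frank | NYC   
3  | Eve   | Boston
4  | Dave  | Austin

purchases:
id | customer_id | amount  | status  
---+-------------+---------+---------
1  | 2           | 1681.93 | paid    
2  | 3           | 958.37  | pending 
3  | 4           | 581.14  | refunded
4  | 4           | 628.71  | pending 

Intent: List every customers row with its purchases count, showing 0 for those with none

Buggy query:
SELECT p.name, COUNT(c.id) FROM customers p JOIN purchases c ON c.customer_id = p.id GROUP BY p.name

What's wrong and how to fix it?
Bug: INNER JOIN drops customers rows that have no matching purchases rows

Fix: Use LEFT JOIN so parents without children still appear (COUNT(c.id) gives 0)

Corrected query:
SELECT p.name, COUNT(c.id) FROM customers p LEFT JOIN purchases c ON c.customer_id = p.id GROUP BY p.name

Result:
name  | COUNT(c.id)
------+------------
Carol | 0          
Dave  | 2          
Eve   | 1          
Frank | 1          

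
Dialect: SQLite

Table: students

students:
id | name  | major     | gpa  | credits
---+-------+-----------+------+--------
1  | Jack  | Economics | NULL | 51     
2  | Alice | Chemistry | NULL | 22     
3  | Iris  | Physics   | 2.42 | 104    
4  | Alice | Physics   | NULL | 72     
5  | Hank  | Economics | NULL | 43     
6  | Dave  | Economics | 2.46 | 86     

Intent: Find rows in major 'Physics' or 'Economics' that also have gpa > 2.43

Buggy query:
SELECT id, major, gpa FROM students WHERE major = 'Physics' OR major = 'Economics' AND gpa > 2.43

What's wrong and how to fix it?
Bug: AND binds tighter than OR, so this parses as major = 'Physics' OR (major = 'Economics' AND gpa > 2.43)

Fix: Group the OR with parentheses (or use IN), then AND the threshold

Corrected query:
SELECT id, major, gpa FROM students WHERE (major = 'Physics' OR major = 'Economics') AND gpa > 2.43

Result:
id | major     | gpa 
---+-----------+-----
6  | Economics | 2.46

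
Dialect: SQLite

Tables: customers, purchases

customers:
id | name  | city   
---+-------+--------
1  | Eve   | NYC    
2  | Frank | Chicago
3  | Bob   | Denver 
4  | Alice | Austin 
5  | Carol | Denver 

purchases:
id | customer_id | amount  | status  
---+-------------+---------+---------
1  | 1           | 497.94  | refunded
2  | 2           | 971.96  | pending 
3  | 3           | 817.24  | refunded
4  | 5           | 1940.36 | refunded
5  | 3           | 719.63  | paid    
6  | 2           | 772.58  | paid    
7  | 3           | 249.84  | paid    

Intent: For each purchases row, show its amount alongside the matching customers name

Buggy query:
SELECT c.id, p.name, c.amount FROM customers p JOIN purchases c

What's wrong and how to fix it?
Bug: JOIN with no ON clause produces a cartesian product; every purchases row pairs with every customers row

Fix: Specify the join condition linking the foreign key to the parent id

Corrected query:
SELECT c.id, p.name, c.amount FROM customers p JOIN purchases c ON c.customer_id = p.id

Result:
id | name  | amount 
---+-------+--------
1  | Eve   | 497.94 
2  | Frank | 971.96 
3  | Bob   | 817.24 
4  | Carol | 1940.36
5  | Bob   | 719.63 
6  | Frank | 772.58 
7  | Bob   | 249.84 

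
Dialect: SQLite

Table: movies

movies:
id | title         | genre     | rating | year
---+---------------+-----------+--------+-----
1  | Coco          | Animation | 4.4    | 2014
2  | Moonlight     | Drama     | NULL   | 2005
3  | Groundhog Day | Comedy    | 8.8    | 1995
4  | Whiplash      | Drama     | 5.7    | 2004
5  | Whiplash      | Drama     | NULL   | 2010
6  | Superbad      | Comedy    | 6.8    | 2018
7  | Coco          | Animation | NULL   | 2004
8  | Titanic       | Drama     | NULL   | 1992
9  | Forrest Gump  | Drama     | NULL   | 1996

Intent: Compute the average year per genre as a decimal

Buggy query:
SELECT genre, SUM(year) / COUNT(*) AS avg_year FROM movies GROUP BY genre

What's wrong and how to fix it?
Bug: Both operands are integers, so '/' performs integer division and truncates

Fix: Multiply by 1.0 (or CAST to REAL) to force floating-point division

Corrected query:
SELECT genre, SUM(year) * 1.0 / COUNT(*) AS avg_year FROM movies GROUP BY genre

Result:
genre     | avg_year
----------+---------
Animation | 2009    
Comedy    | 2006.5  
Drama     | 2001.4  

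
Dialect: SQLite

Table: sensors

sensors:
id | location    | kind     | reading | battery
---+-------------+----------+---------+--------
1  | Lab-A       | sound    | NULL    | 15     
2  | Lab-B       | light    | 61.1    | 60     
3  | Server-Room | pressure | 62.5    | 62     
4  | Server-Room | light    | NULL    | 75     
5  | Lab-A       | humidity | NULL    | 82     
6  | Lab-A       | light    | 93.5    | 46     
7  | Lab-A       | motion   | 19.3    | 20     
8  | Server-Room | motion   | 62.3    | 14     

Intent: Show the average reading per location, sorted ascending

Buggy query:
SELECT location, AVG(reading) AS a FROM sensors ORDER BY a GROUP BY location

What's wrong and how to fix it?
Bug: ORDER BY appears before GROUP BY; SQL clause order requires GROUP BY first

Fix: Reorder: SELECT … FROM … GROUP BY … ORDER BY …

Corrected query:
SELECT location, AVG(reading) AS a FROM sensors GROUP BY location ORDER BY a

Result:
location    | a   
------------+-----
Lab-A       | 56.4
Lab-B       | 61.1
Server-Room | 62.4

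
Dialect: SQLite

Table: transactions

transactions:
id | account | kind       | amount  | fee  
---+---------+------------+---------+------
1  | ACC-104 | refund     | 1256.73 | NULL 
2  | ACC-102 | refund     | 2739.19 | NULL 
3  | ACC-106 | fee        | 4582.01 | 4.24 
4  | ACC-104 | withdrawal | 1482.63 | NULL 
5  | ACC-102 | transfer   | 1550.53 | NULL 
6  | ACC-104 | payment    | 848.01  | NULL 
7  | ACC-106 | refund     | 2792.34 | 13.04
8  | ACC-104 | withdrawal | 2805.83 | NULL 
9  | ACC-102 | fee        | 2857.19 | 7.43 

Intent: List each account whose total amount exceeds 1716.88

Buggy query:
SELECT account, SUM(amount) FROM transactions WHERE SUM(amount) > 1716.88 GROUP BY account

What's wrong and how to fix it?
Bug: SUM(amount) is an aggregate, but WHERE filters rows before aggregation

Fix: Move the aggregate condition to a HAVING clause

Corrected query:
SELECT account, SUM(amount) FROM transactions GROUP BY account HAVING SUM(amount) > 1716.88

Result:
account | SUM(amount)
--------+------------
ACC-102 | 7146.91    
ACC-104 | 6393.2     
ACC-106 | 7374.35    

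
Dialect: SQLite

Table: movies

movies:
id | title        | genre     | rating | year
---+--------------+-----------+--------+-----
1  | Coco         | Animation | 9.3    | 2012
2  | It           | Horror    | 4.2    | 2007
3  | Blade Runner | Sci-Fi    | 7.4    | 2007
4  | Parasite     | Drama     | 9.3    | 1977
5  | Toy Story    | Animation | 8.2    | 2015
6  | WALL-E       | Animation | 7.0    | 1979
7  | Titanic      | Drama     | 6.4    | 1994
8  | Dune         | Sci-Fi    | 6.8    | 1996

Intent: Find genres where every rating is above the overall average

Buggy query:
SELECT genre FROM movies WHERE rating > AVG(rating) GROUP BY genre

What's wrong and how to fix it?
Bug: WHERE evaluates per row before aggregation, so AVG() is unavailable

Fix: Compute the overall average in a scalar subquery and compare each group's MIN against it in HAVING

Corrected query:
SELECT genre FROM movies GROUP BY genre HAVING MIN(rating) > (SELECT AVG(rating) FROM movies)

Result:
(no rows)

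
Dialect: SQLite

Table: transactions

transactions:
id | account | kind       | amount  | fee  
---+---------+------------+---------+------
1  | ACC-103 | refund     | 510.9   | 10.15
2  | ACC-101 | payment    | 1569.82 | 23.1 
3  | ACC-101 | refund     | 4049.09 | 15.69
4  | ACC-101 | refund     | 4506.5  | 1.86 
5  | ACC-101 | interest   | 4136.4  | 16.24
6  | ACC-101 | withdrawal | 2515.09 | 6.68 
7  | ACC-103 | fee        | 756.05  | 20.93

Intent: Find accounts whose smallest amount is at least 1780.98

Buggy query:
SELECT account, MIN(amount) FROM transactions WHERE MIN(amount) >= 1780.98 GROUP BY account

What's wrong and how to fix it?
Bug: Aggregates like MIN are computed per group after WHERE runs

Fix: Use HAVING for the per-group MIN condition

Corrected query:
SELECT account, MIN(amount) FROM transactions GROUP BY account HAVING MIN(amount) >= 1780.98

Result:
(no rows)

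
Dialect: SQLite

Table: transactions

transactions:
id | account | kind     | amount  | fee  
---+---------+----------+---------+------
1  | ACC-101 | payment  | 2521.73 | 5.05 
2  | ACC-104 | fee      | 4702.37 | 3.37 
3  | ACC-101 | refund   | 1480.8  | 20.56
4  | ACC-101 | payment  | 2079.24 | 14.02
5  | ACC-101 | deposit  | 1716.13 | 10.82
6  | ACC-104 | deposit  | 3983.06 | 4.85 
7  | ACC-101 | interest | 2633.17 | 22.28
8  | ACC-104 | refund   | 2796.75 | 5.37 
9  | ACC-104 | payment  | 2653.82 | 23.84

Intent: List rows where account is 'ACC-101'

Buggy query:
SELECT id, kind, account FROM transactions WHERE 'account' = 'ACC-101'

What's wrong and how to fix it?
Bug: 'account' in single quotes is a string literal, not the column; the comparison is literal-vs-literal and never true

Fix: Reference the column as account without single quotes

Corrected query:
SELECT id, kind, account FROM transactions WHERE account = 'ACC-101'

Result:
id | kind     | account
---+----------+--------
1  | payment  | ACC-101
3  | refund   | ACC-101
4  | payment  | ACC-101
5  | deposit  | ACC-101
7  | interest | ACC-101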